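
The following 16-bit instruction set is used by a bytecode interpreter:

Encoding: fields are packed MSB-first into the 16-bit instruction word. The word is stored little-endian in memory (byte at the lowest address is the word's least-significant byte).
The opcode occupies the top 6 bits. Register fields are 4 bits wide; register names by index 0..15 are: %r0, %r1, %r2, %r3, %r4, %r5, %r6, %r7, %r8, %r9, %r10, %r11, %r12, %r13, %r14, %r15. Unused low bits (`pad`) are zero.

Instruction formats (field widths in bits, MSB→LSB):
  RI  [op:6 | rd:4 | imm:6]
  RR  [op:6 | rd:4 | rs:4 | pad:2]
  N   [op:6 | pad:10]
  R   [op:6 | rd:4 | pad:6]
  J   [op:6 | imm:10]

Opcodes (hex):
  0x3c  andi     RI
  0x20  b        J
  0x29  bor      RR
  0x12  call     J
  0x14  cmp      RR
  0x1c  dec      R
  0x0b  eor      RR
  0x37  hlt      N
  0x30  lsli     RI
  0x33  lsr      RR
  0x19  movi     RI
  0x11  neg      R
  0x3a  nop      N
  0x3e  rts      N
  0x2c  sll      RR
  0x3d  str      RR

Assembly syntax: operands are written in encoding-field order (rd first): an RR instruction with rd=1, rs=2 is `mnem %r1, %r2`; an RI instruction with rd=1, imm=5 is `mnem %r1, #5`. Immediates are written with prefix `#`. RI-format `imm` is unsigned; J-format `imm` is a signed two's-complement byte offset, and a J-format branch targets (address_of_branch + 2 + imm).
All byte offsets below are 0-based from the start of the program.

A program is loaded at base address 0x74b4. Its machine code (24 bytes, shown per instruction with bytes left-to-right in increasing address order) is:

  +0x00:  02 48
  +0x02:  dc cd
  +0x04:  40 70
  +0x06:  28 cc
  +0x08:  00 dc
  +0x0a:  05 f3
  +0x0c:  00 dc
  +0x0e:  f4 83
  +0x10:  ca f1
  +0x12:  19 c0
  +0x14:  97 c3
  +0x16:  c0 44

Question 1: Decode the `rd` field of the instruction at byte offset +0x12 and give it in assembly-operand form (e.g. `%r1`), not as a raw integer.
%r0

[12] 19 c0 → 0xc019
  opcode bits[15:10]=0x30: lsli/RI
  rd@[9:6]=0x0 ⇒ %r0
  imm@[5:0]=0x19 ⇒ #25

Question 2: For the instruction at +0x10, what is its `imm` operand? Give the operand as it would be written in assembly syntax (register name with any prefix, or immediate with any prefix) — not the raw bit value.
#10

@+10  little-endian(ca f1) = 0xf1ca
  opcode bits[15:10]=0x3c: andi/RI
  [9:6] rd=7 = %r7
  [5:0] imm=10 = #10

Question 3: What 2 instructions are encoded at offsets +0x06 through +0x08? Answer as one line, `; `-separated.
lsr %r0, %r10; hlt

off 0x06: read 28 cc as little → 0xcc28
  op=0xcc28>>10=0x33 ⇒ lsr (RR)
  rd@[9:6]=0x0 ⇒ %r0
  rs@[5:2]=0xa ⇒ %r10
off 0x08: read 00 dc as little → 0xdc00
  op=0xdc00>>10=0x37 ⇒ hlt (N)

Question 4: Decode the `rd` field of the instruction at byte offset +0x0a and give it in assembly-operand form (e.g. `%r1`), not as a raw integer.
@+0a  little-endian(05 f3) = 0xf305
  top 6b → 0x3c → andi [RI]
  [9:6] rd=12 = %r12
  [5:0] imm=5 = #5

%r12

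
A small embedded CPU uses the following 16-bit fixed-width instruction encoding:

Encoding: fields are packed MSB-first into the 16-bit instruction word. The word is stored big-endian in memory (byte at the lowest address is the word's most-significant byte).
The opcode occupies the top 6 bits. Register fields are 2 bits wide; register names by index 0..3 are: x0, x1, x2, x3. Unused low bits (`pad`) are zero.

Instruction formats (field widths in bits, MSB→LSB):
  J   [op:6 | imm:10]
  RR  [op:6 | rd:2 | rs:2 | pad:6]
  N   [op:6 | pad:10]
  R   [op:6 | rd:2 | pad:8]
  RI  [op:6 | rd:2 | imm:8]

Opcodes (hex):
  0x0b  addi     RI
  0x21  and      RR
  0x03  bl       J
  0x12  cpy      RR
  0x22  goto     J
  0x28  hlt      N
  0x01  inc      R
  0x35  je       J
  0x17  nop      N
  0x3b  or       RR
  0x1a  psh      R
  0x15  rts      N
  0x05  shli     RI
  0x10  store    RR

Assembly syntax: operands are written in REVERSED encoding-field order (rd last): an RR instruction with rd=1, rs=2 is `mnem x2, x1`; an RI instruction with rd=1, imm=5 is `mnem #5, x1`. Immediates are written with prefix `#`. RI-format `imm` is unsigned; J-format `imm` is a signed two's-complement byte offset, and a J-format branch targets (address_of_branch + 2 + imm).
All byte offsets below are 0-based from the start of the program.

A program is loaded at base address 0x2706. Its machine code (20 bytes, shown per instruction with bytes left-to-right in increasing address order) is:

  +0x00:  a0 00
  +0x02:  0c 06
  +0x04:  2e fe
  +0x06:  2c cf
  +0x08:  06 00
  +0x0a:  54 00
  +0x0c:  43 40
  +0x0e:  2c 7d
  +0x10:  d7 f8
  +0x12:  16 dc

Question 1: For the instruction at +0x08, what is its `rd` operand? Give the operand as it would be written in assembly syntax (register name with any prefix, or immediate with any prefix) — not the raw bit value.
x2

+0x08: 06 00 ⇒ word 0x0600 (big)
  opcode bits[15:10]=0x1: inc/R
  rd@[9:8]=0x2 ⇒ x2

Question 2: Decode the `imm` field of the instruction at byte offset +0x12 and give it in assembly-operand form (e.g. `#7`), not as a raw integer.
off 0x12: read 16 dc as big → 0x16dc
  op=0x16dc>>10=0x5 ⇒ shli (RI)
  [9:8] rd=2 = x2
  [7:0] imm=220 = #220

#220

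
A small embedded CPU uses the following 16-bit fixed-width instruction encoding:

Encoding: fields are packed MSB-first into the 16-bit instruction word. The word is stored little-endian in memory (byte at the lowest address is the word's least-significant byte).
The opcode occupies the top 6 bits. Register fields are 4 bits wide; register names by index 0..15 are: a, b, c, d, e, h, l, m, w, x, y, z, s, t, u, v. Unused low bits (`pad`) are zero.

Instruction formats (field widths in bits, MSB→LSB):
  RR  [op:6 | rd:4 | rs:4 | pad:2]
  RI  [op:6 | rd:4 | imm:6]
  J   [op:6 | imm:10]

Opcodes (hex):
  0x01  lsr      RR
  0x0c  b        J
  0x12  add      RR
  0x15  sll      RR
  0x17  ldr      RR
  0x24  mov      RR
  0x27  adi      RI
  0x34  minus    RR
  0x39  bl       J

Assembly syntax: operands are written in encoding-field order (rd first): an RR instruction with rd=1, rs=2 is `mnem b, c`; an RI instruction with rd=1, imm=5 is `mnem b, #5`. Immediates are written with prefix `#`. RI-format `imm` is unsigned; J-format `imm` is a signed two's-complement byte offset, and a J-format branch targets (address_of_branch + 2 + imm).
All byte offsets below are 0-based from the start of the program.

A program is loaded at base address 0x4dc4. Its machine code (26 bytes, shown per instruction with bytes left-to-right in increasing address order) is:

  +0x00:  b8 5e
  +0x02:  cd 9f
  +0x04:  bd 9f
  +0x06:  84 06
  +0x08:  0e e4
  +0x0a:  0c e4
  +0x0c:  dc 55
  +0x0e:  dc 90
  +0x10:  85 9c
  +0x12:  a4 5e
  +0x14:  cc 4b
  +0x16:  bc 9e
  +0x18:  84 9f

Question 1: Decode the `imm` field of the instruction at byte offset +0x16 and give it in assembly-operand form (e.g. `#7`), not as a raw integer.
+0x16: bc 9e ⇒ word 0x9ebc (little)
  top 6b → 0x27 → adi [RI]
  rd: (w>>6)&0xf=0xa → y
  imm: (w>>0)&0x3f=0x3c → #60

#60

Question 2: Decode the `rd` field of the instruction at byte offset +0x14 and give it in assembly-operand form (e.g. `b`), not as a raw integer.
[14] cc 4b → 0x4bcc
  op=0x4bcc>>10=0x12 ⇒ add (RR)
  rd@[9:6]=0xf ⇒ v
  rs@[5:2]=0x3 ⇒ d

v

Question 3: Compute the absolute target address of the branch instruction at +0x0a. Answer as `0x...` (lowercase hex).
+0x0a: 0c e4 ⇒ word 0xe40c (little)
  top 6b → 0x39 → bl [J]
  imm: (w>>0)&0x3ff=0xc → #12
  target = base 0x4dc4 + off 0x0a + 2 + imm 12 = 0x4ddc

0x4ddc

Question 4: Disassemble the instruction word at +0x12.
ldr y, x

+0x12: a4 5e ⇒ word 0x5ea4 (little)
  op=0x5ea4>>10=0x17 ⇒ ldr (RR)
  rd: (w>>6)&0xf=0xa → y
  rs: (w>>2)&0xf=0x9 → x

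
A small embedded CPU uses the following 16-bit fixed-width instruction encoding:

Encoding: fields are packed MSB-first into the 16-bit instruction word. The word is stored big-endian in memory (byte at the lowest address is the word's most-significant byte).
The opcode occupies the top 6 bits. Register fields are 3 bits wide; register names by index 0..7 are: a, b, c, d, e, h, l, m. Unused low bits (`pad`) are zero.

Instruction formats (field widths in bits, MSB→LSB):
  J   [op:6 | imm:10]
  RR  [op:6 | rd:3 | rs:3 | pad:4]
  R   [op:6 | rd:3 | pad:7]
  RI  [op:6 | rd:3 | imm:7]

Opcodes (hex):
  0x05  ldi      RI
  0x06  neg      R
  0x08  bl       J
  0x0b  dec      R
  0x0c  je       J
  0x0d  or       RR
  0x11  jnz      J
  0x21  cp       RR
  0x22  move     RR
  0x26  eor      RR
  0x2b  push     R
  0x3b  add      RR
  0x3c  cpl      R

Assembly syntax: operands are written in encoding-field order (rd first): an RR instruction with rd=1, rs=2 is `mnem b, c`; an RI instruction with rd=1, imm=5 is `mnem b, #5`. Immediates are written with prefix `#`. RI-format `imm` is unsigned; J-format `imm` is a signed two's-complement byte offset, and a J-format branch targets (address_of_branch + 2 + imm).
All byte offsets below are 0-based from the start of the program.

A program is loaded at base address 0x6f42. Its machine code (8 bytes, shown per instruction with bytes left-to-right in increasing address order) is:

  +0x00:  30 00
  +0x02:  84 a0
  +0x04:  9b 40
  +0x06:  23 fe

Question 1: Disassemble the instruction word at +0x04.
[04] 9b 40 → 0x9b40
  top 6b → 0x26 → eor [RR]
  rd: (w>>7)&0x7=0x6 → l
  rs: (w>>4)&0x7=0x4 → e

eor l, e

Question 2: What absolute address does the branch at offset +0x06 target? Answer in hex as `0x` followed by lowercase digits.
0x6f48

+0x06: 23 fe ⇒ word 0x23fe (big)
  opcode bits[15:10]=0x8: bl/J
  imm: (w>>0)&0x3ff=0x3fe (s10→-2) → #-2
  target = base 0x6f42 + off 0x06 + 2 + imm -2 = 0x6f48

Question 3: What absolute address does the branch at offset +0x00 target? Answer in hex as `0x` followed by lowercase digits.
0x6f44

[00] 30 00 → 0x3000
  opcode bits[15:10]=0xc: je/J
  imm@[9:0]=0x0 ⇒ #0
  target = base 0x6f42 + off 0x00 + 2 + imm 0 = 0x6f44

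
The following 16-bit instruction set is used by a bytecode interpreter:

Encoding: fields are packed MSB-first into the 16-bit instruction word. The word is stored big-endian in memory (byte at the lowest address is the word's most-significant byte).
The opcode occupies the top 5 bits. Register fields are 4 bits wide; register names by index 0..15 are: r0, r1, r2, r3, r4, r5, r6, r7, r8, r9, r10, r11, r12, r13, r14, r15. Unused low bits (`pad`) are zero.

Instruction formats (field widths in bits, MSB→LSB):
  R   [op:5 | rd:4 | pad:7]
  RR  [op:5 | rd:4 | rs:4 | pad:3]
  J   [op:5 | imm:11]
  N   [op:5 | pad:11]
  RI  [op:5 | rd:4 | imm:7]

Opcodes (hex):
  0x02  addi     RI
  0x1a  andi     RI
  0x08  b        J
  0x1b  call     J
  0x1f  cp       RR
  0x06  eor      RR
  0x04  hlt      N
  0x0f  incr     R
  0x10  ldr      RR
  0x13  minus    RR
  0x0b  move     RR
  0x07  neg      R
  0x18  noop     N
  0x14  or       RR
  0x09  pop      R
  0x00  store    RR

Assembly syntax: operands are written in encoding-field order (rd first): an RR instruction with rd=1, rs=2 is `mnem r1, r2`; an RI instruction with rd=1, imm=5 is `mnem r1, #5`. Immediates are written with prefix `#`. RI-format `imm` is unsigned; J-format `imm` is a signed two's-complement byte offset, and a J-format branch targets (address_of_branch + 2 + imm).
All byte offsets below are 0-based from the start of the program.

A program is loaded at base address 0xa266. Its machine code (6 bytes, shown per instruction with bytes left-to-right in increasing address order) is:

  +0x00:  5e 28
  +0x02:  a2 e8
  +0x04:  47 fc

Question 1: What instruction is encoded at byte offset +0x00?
@+00  big-endian(5e 28) = 0x5e28
  op=0x5e28>>11=0xb ⇒ move (RR)
  rd@[10:7]=0xc ⇒ r12
  rs@[6:3]=0x5 ⇒ r5

move r12, r5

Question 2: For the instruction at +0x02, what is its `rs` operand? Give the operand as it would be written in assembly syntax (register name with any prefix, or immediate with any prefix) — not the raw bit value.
off 0x02: read a2 e8 as big → 0xa2e8
  op=0xa2e8>>11=0x14 ⇒ or (RR)
  rd: (w>>7)&0xf=0x5 → r5
  rs: (w>>3)&0xf=0xd → r13

r13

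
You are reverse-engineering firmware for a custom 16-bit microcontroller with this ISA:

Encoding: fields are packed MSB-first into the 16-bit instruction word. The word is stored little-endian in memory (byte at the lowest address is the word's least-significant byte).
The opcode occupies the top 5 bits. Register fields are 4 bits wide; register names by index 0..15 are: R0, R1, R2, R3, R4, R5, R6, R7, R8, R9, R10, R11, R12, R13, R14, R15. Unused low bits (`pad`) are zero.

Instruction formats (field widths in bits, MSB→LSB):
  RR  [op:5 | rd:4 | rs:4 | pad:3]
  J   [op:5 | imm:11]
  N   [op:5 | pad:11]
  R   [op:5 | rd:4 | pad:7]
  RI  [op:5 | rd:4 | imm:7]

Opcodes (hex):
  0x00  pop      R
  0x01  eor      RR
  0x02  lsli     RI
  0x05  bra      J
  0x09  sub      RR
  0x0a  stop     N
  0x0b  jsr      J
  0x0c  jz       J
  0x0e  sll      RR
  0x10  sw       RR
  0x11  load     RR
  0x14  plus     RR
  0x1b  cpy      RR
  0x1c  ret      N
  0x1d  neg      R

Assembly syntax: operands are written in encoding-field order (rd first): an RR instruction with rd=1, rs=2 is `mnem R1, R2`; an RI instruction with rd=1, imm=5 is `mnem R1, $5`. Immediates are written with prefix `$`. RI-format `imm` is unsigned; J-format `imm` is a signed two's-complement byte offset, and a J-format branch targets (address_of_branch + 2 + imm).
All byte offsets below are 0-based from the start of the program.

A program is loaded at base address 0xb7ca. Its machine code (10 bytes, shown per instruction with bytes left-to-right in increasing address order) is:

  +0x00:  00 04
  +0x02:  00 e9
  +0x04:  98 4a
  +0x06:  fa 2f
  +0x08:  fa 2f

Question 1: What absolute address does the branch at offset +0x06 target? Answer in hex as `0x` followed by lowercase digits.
+0x06: fa 2f ⇒ word 0x2ffa (little)
  op=0x2ffa>>11=0x5 ⇒ bra (J)
  [10:0] imm=2042 (s11→-6) = $-6
  target = base 0xb7ca + off 0x06 + 2 + imm -6 = 0xb7cc

0xb7cc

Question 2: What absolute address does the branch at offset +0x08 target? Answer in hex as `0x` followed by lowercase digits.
[08] fa 2f → 0x2ffa
  top 5b → 0x5 → bra [J]
  [10:0] imm=2042 (s11→-6) = $-6
  target = base 0xb7ca + off 0x08 + 2 + imm -6 = 0xb7ce

0xb7ce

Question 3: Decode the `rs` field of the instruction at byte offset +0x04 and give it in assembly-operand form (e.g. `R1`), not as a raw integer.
R3

off 0x04: read 98 4a as little → 0x4a98
  opcode bits[15:11]=0x9: sub/RR
  rd: (w>>7)&0xf=0x5 → R5
  rs: (w>>3)&0xf=0x3 → R3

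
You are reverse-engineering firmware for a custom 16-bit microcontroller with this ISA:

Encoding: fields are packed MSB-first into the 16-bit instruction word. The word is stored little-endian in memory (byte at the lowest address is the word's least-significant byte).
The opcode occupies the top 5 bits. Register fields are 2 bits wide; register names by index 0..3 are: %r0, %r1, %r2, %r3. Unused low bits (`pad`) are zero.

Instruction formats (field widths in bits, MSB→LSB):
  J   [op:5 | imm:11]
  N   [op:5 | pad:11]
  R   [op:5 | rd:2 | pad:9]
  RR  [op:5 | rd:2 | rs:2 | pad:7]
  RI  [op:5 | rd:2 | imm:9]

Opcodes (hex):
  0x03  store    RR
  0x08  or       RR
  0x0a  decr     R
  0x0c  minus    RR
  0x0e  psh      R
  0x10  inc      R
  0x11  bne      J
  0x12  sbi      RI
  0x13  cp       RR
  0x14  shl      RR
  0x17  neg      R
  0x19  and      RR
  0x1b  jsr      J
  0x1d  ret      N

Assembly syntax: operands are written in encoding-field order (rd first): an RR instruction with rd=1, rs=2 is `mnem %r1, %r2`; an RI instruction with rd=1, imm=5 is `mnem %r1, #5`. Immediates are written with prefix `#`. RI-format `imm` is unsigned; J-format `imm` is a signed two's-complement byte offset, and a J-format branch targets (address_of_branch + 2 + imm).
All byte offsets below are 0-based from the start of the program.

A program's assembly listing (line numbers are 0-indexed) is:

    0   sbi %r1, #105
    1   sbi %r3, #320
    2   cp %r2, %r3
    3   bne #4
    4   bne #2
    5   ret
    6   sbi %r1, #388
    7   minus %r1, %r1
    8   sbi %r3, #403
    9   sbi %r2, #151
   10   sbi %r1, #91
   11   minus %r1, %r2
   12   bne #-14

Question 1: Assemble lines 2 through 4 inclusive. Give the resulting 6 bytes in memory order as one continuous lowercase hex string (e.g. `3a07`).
809d04880288

line 2 (cp): pack op=0x13:5|rd=2:2|rs=3:2|pad=0:7 = 0x9d80; little→ 80 9d
line 3 (bne): pack op=0x11:5|imm=4:11 = 0x8804; little→ 04 88
line 4 (bne): pack op=0x11:5|imm=2:11 = 0x8802; little→ 02 88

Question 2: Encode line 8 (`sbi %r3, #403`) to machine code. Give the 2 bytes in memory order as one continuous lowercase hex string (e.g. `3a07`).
9397

line 8 (sbi): pack op=0x12:5|rd=3:2|imm=403:9 = 0x9793; little→ 93 97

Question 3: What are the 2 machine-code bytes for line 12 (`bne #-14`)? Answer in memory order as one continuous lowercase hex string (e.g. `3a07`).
12. bne fields op=0x11:5|imm=-14:11 → word 8ff2h → f2 8f

f28f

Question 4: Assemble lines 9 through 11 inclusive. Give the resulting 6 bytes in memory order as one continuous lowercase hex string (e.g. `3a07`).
97945b920063

L9: sbi op=0x12:5|rd=2:2|imm=151:9 ⇒ 0x9497 ⇒ little 97 94
L10: sbi op=0x12:5|rd=1:2|imm=91:9 ⇒ 0x925b ⇒ little 5b 92
L11: minus op=0xc:5|rd=1:2|rs=2:2|pad=0:7 ⇒ 0x6300 ⇒ little 00 63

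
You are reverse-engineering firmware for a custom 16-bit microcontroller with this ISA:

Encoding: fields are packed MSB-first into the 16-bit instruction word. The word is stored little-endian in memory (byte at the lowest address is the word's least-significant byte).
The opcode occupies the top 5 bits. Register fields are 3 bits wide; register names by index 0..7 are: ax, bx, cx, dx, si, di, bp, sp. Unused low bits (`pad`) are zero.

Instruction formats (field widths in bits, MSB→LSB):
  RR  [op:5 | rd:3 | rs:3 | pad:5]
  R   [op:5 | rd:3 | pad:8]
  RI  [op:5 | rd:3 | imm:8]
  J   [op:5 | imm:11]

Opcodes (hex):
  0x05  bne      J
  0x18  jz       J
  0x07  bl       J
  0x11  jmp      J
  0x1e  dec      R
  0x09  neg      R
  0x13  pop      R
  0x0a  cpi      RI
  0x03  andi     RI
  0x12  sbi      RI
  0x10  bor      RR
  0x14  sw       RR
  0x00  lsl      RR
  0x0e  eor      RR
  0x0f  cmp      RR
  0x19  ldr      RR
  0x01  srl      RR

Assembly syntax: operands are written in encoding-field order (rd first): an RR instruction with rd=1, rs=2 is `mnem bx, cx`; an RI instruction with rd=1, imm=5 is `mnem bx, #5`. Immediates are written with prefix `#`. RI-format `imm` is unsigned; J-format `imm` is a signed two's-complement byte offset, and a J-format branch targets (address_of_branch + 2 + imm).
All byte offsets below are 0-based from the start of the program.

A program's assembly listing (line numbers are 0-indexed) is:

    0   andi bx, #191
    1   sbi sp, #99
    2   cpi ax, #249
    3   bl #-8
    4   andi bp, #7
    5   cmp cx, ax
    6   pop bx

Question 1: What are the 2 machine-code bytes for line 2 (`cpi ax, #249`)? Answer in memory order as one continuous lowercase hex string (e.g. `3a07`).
2. cpi fields op=0xa:5|rd=0:3|imm=249:8 → word 50f9h → f9 50

f950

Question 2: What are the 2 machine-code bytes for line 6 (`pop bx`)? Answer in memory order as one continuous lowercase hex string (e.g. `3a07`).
0099

L6: pop op=0x13:5|rd=1:3|pad=0:8 ⇒ 0x9900 ⇒ little 00 99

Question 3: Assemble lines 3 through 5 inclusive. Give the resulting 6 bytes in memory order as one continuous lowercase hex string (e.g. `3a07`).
f83f071e007a

L3: bl op=0x7:5|imm=-8:11 ⇒ 0x3ff8 ⇒ little f8 3f
L4: andi op=0x3:5|rd=6:3|imm=7:8 ⇒ 0x1e07 ⇒ little 07 1e
L5: cmp op=0xf:5|rd=2:3|rs=0:3|pad=0:5 ⇒ 0x7a00 ⇒ little 00 7a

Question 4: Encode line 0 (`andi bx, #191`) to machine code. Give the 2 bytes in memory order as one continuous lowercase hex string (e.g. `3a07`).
L0: andi op=0x3:5|rd=1:3|imm=191:8 ⇒ 0x19bf ⇒ little bf 19

bf19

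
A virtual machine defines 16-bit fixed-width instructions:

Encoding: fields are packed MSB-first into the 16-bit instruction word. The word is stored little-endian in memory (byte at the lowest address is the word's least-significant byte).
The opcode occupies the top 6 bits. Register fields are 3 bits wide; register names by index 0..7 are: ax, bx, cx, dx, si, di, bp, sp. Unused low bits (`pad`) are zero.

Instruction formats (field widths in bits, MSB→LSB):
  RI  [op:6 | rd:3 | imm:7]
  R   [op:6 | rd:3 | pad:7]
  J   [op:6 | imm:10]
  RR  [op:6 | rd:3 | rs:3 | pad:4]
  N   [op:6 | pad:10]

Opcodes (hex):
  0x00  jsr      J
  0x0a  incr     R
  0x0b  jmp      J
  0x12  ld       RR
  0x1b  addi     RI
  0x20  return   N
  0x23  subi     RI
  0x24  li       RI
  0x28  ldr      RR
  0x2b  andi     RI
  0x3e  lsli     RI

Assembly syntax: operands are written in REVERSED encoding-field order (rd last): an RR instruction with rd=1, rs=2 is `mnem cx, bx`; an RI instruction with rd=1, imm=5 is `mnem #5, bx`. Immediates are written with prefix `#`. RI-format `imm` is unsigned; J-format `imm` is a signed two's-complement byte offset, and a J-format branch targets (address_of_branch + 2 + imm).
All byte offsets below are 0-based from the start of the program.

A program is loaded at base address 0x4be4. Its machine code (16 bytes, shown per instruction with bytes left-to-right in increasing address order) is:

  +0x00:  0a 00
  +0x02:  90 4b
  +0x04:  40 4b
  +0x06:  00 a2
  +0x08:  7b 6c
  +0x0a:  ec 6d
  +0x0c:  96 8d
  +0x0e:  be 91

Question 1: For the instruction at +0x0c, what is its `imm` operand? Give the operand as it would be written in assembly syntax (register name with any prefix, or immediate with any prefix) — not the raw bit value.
#22

@+0c  little-endian(96 8d) = 0x8d96
  top 6b → 0x23 → subi [RI]
  rd@[9:7]=0x3 ⇒ dx
  imm@[6:0]=0x16 ⇒ #22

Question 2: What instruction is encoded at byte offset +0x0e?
+0x0e: be 91 ⇒ word 0x91be (little)
  opcode bits[15:10]=0x24: li/RI
  rd@[9:7]=0x3 ⇒ dx
  imm@[6:0]=0x3e ⇒ #62

li #62, dx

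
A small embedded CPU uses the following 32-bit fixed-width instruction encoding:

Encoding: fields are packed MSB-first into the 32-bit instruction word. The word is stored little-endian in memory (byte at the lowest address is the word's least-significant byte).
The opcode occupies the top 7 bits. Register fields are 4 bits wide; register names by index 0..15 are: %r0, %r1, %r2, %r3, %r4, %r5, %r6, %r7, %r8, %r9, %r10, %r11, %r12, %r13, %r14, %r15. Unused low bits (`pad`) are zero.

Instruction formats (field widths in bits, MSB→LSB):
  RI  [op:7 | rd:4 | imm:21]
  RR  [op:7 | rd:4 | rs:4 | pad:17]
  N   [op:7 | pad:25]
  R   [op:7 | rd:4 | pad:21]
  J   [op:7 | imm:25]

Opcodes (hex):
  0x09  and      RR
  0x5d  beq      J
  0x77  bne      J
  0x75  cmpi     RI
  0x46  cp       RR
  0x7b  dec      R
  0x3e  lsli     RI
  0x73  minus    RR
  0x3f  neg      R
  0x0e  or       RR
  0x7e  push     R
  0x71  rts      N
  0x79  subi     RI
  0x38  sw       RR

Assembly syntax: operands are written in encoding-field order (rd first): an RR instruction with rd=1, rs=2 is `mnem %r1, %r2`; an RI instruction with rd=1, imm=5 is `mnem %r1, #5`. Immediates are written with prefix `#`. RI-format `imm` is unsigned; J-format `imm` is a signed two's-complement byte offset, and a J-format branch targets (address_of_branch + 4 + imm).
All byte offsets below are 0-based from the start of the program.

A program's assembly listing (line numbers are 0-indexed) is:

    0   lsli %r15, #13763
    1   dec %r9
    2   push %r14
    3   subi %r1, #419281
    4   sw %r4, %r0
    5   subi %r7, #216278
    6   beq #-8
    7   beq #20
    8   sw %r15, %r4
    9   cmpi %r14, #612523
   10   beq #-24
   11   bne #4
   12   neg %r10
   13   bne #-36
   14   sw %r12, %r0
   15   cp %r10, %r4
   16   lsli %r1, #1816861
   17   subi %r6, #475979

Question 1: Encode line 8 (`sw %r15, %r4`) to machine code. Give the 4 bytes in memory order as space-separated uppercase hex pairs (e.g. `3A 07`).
L8: sw op=0x38:7|rd=15:4|rs=4:4|pad=0:17 ⇒ 0x71e80000 ⇒ little 00 00 e8 71

00 00 E8 71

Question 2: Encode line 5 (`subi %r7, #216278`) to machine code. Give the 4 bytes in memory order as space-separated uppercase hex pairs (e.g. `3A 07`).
L5: subi op=0x79:7|rd=7:4|imm=216278:21 ⇒ 0xf2e34cd6 ⇒ little d6 4c e3 f2

D6 4C E3 F2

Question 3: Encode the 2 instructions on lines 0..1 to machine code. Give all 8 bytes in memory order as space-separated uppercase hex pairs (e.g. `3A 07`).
line 0 (lsli): pack op=0x3e:7|rd=15:4|imm=13763:21 = 0x7de035c3; little→ c3 35 e0 7d
line 1 (dec): pack op=0x7b:7|rd=9:4|pad=0:21 = 0xf7200000; little→ 00 00 20 f7

C3 35 E0 7D 00 00 20 F7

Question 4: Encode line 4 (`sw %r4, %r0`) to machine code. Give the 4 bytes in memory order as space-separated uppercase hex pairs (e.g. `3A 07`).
00 00 80 70

line 4 (sw): pack op=0x38:7|rd=4:4|rs=0:4|pad=0:17 = 0x70800000; little→ 00 00 80 70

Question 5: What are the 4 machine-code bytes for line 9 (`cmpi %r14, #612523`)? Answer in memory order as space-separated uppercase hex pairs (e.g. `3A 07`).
AB 58 C9 EB

line 9 (cmpi): pack op=0x75:7|rd=14:4|imm=612523:21 = 0xebc958ab; little→ ab 58 c9 eb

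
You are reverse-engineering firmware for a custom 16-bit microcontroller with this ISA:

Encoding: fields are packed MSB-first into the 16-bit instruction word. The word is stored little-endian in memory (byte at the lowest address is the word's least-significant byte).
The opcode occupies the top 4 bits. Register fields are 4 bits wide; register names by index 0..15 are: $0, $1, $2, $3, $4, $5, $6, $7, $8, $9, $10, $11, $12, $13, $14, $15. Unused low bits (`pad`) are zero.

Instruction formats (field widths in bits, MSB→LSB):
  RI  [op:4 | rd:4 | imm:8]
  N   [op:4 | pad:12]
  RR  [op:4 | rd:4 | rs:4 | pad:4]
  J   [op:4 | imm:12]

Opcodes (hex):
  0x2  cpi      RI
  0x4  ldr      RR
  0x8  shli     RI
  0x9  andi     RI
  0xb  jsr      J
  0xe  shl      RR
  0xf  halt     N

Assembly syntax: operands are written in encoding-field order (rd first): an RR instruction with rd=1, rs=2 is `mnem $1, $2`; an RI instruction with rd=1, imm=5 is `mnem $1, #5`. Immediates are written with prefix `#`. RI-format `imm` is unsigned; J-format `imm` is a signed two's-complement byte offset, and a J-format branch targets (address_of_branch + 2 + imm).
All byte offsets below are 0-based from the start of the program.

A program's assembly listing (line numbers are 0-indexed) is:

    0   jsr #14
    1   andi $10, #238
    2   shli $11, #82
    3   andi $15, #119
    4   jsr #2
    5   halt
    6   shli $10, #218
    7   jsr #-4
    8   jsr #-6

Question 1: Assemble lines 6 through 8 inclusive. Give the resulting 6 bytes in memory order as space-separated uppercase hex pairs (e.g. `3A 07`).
DA 8A FC BF FA BF

line 6 (shli): pack op=0x8:4|rd=10:4|imm=218:8 = 0x8ada; little→ da 8a
line 7 (jsr): pack op=0xb:4|imm=-4:12 = 0xbffc; little→ fc bf
line 8 (jsr): pack op=0xb:4|imm=-6:12 = 0xbffa; little→ fa bf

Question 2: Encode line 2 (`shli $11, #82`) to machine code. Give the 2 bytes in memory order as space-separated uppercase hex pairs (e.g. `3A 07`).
line 2 (shli): pack op=0x8:4|rd=11:4|imm=82:8 = 0x8b52; little→ 52 8b

52 8B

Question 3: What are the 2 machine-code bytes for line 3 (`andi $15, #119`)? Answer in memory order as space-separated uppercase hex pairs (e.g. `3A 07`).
3. andi fields op=0x9:4|rd=15:4|imm=119:8 → word 9f77h → 77 9f

77 9F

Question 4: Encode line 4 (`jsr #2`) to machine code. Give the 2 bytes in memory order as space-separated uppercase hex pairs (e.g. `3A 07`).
line 4 (jsr): pack op=0xb:4|imm=2:12 = 0xb002; little→ 02 b0

02 B0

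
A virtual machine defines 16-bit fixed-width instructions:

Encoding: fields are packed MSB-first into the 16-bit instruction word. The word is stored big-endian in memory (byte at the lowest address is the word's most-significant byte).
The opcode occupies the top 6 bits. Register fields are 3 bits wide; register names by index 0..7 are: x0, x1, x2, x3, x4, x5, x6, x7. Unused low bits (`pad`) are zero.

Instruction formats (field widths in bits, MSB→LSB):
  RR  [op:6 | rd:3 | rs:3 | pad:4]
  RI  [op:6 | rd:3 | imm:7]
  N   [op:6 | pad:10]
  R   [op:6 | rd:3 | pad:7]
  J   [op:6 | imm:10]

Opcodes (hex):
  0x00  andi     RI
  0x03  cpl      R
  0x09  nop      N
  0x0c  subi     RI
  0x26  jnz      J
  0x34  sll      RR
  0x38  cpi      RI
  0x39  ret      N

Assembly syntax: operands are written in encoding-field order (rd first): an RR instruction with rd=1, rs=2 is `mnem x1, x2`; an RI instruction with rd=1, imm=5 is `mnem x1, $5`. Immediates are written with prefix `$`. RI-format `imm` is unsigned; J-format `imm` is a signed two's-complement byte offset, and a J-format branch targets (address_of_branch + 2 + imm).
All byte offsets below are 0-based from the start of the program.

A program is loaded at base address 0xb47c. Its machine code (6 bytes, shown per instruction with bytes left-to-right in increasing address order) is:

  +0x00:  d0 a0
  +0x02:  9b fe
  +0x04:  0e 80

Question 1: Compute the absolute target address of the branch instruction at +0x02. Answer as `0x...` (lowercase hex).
0xb47e

[02] 9b fe → 0x9bfe
  opcode bits[15:10]=0x26: jnz/J
  [9:0] imm=1022 (s10→-2) = $-2
  target = base 0xb47c + off 0x02 + 2 + imm -2 = 0xb47e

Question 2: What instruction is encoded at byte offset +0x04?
cpl x5

[04] 0e 80 → 0x0e80
  op=0x0e80>>10=0x3 ⇒ cpl (R)
  rd@[9:7]=0x5 ⇒ x5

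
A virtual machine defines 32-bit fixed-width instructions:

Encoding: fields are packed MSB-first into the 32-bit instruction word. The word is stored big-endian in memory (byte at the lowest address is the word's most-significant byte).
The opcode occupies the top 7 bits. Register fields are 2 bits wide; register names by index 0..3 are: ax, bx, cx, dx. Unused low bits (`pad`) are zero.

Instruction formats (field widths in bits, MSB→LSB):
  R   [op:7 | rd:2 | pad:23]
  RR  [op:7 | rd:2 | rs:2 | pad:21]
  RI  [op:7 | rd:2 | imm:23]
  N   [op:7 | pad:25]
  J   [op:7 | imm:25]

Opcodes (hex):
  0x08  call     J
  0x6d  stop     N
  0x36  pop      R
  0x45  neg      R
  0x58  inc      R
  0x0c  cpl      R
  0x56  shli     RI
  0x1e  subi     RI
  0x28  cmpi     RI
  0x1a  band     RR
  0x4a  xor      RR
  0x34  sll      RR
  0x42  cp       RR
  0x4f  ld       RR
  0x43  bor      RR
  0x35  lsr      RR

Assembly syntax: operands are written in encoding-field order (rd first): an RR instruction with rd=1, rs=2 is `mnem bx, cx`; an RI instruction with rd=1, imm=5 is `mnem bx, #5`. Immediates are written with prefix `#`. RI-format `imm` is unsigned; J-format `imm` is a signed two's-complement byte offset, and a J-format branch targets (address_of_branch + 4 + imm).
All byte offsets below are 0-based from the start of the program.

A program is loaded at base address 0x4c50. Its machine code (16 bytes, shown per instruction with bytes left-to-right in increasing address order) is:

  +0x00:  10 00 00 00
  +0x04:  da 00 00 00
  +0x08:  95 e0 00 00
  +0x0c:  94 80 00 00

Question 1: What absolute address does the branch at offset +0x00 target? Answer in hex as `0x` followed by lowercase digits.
0x4c54

@+00  big-endian(10 00 00 00) = 0x10000000
  top 7b → 0x8 → call [J]
  imm: (w>>0)&0x1ffffff=0x0 → #0
  target = base 0x4c50 + off 0x00 + 4 + imm 0 = 0x4c54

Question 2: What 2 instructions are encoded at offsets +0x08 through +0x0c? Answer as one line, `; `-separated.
xor dx, dx; xor bx, ax

@+08  big-endian(95 e0 00 00) = 0x95e00000
  opcode bits[31:25]=0x4a: xor/RR
  [24:23] rd=3 = dx
  [22:21] rs=3 = dx
@+0c  big-endian(94 80 00 00) = 0x94800000
  opcode bits[31:25]=0x4a: xor/RR
  [24:23] rd=1 = bx
  [22:21] rs=0 = ax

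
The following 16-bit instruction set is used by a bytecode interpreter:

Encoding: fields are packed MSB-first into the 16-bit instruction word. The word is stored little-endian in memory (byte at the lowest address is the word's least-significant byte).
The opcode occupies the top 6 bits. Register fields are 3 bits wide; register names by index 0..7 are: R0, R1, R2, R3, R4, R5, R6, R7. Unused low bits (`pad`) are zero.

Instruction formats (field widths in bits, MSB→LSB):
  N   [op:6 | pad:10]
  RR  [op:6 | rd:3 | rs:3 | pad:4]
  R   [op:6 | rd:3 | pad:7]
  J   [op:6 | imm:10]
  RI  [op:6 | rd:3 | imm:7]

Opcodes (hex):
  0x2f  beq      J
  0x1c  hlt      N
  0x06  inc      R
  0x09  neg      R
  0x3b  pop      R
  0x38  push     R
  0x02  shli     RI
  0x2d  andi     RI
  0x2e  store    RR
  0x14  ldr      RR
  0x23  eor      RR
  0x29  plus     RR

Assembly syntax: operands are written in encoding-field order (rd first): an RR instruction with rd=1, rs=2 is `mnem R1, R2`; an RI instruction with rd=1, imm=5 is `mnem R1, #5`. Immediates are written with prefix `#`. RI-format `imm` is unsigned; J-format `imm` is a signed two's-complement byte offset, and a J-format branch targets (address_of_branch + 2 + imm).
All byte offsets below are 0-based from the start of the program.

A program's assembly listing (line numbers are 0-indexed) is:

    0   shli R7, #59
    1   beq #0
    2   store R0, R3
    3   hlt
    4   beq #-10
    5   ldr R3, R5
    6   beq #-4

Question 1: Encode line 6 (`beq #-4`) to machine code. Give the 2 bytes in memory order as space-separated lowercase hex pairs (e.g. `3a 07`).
line 6 (beq): pack op=0x2f:6|imm=-4:10 = 0xbffc; little→ fc bf

fc bf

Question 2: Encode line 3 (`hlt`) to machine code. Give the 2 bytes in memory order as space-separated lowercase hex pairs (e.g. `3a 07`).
00 70

3. hlt fields op=0x1c:6|pad=0:10 → word 7000h → 00 70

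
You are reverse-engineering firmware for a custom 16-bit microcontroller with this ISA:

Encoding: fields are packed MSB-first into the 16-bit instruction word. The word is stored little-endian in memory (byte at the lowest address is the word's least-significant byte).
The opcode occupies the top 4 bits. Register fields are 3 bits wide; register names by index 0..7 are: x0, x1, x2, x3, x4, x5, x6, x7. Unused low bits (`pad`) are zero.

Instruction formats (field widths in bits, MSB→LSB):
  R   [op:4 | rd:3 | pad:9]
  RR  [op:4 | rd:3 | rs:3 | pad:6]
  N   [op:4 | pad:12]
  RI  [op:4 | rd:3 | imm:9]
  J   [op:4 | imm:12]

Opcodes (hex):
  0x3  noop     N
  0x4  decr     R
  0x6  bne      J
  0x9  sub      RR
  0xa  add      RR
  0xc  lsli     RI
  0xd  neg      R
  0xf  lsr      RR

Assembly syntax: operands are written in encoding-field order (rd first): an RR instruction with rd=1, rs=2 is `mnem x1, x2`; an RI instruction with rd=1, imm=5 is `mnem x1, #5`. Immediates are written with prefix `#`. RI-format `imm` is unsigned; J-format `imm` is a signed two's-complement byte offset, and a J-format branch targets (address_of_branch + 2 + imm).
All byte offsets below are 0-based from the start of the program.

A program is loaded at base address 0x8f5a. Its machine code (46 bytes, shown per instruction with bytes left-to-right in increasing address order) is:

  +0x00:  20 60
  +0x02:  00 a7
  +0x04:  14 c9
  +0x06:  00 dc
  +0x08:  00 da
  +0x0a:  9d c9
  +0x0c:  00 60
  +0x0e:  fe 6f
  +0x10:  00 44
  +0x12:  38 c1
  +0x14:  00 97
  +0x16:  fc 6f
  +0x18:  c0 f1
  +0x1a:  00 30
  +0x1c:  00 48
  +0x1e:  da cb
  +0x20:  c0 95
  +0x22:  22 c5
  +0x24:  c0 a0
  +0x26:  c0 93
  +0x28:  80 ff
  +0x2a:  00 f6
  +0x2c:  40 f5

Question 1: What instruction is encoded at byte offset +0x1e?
lsli x5, #474

off 0x1e: read da cb as little → 0xcbda
  top 4b → 0xc → lsli [RI]
  rd@[11:9]=0x5 ⇒ x5
  imm@[8:0]=0x1da ⇒ #474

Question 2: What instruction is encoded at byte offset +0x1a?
+0x1a: 00 30 ⇒ word 0x3000 (little)
  top 4b → 0x3 → noop [N]

noop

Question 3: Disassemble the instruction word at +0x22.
+0x22: 22 c5 ⇒ word 0xc522 (little)
  opcode bits[15:12]=0xc: lsli/RI
  rd@[11:9]=0x2 ⇒ x2
  imm@[8:0]=0x122 ⇒ #290

lsli x2, #290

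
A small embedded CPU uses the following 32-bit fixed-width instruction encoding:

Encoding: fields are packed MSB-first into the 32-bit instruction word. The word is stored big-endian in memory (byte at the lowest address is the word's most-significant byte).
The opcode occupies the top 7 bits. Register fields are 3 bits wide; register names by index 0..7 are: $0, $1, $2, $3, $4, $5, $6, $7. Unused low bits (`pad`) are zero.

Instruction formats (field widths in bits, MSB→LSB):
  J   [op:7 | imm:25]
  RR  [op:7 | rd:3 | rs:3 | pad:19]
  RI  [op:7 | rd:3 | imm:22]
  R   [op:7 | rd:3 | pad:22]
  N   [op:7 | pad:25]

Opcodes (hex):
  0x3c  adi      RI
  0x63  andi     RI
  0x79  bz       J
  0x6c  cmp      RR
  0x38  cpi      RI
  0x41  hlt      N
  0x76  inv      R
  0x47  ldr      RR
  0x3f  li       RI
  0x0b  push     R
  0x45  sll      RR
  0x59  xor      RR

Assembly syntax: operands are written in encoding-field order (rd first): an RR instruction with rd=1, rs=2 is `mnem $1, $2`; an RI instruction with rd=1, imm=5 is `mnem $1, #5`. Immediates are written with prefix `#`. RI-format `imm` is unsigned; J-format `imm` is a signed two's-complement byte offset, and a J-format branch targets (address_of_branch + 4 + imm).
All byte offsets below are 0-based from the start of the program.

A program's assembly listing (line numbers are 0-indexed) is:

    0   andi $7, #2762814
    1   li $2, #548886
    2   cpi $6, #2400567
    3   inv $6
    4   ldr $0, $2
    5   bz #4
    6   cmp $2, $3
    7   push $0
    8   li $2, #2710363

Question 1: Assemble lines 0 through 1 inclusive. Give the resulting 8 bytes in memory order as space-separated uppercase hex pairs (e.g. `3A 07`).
L0: andi op=0x63:7|rd=7:3|imm=2762814:22 ⇒ 0xc7ea283e ⇒ big c7 ea 28 3e
L1: li op=0x3f:7|rd=2:3|imm=548886:22 ⇒ 0x7e886016 ⇒ big 7e 88 60 16

C7 EA 28 3E 7E 88 60 16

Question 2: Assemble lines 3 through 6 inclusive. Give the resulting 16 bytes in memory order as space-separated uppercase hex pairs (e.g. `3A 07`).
line 3 (inv): pack op=0x76:7|rd=6:3|pad=0:22 = 0xed800000; big→ ed 80 00 00
line 4 (ldr): pack op=0x47:7|rd=0:3|rs=2:3|pad=0:19 = 0x8e100000; big→ 8e 10 00 00
line 5 (bz): pack op=0x79:7|imm=4:25 = 0xf2000004; big→ f2 00 00 04
line 6 (cmp): pack op=0x6c:7|rd=2:3|rs=3:3|pad=0:19 = 0xd8980000; big→ d8 98 00 00

ED 80 00 00 8E 10 00 00 F2 00 00 04 D8 98 00 00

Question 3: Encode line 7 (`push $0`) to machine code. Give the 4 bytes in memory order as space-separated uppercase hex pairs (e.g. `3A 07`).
7. push fields op=0xb:7|rd=0:3|pad=0:22 → word 16000000h → 16 00 00 00

16 00 00 00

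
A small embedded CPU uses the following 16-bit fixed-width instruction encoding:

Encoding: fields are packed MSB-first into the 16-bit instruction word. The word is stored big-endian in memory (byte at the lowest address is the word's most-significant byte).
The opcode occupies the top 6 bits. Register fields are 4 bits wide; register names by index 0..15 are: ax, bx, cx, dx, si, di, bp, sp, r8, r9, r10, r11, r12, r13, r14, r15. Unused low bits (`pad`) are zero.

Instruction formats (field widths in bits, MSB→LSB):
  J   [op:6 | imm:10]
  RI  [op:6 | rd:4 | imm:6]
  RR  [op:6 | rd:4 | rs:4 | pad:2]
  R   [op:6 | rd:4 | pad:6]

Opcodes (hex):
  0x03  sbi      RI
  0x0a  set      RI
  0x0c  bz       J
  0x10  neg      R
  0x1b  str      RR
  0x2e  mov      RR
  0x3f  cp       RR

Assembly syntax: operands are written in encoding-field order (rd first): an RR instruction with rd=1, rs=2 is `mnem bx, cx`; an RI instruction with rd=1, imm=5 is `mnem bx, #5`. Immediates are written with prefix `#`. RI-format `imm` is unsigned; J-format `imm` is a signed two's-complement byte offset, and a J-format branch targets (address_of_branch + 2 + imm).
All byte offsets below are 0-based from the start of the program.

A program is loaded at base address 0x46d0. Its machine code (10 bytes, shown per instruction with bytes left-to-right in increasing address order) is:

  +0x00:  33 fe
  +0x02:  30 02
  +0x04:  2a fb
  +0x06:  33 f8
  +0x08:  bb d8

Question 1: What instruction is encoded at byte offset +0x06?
bz #-8

+0x06: 33 f8 ⇒ word 0x33f8 (big)
  top 6b → 0xc → bz [J]
  imm: (w>>0)&0x3ff=0x3f8 (s10→-8) → #-8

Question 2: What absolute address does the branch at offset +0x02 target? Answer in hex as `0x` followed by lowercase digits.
0x46d6

[02] 30 02 → 0x3002
  opcode bits[15:10]=0xc: bz/J
  [9:0] imm=2 = #2
  target = base 0x46d0 + off 0x02 + 2 + imm 2 = 0x46d6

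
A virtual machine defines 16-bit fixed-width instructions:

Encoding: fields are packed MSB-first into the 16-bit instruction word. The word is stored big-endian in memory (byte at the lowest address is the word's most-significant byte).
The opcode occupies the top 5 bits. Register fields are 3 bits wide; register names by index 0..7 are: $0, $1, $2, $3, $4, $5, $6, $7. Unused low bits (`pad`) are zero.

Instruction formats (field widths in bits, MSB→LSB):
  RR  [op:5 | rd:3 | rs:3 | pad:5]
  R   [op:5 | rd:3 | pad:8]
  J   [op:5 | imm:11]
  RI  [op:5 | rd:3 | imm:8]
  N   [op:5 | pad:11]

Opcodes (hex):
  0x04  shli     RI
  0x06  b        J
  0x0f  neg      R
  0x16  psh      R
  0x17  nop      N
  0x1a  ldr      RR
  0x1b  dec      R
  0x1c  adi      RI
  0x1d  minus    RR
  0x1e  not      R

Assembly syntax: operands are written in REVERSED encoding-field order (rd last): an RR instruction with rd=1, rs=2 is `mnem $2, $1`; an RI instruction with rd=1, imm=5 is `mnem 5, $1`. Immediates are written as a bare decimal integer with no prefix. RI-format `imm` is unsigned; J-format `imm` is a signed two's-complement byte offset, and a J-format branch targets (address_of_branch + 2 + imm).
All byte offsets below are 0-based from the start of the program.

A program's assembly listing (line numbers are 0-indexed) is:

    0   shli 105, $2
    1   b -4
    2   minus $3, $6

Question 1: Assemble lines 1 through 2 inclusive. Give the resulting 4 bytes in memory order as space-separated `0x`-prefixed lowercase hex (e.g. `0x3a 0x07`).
0x37 0xfc 0xee 0x60

L1: b op=0x6:5|imm=-4:11 ⇒ 0x37fc ⇒ big 37 fc
L2: minus op=0x1d:5|rd=6:3|rs=3:3|pad=0:5 ⇒ 0xee60 ⇒ big ee 60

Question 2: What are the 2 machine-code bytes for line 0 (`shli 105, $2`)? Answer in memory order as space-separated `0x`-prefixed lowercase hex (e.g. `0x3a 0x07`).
line 0 (shli): pack op=0x4:5|rd=2:3|imm=105:8 = 0x2269; big→ 22 69

0x22 0x69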